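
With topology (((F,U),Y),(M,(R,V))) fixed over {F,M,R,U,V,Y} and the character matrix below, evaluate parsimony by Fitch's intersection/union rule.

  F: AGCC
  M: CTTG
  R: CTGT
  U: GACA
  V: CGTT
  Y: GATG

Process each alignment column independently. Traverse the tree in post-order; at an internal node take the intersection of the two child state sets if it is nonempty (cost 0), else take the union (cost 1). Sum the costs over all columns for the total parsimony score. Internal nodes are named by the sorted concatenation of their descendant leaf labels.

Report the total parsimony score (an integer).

[col 0] FU: children F:{A}, U:{G} ∪→ {A,G}; cost 1
[col 0] FUY: children FU:{A,G}, Y:{G} ∩→ {G}; cost 0
[col 0] RV: children R:{C}, V:{C} ∩→ {C}; cost 0
[col 0] MRV: children M:{C}, RV:{C} ∩→ {C}; cost 0
[col 0] FMRUVY: children FUY:{G}, MRV:{C} ∪→ {C,G}; cost 1
[col 1] FU: children F:{G}, U:{A} ∪→ {A,G}; cost 1
[col 1] FUY: children FU:{A,G}, Y:{A} ∩→ {A}; cost 0
[col 1] RV: children R:{T}, V:{G} ∪→ {G,T}; cost 1
[col 1] MRV: children M:{T}, RV:{G,T} ∩→ {T}; cost 0
[col 1] FMRUVY: children FUY:{A}, MRV:{T} ∪→ {A,T}; cost 1
[col 2] FU: children F:{C}, U:{C} ∩→ {C}; cost 0
[col 2] FUY: children FU:{C}, Y:{T} ∪→ {C,T}; cost 1
[col 2] RV: children R:{G}, V:{T} ∪→ {G,T}; cost 1
[col 2] MRV: children M:{T}, RV:{G,T} ∩→ {T}; cost 0
[col 2] FMRUVY: children FUY:{C,T}, MRV:{T} ∩→ {T}; cost 0
[col 3] FU: children F:{C}, U:{A} ∪→ {A,C}; cost 1
[col 3] FUY: children FU:{A,C}, Y:{G} ∪→ {A,C,G}; cost 1
[col 3] RV: children R:{T}, V:{T} ∩→ {T}; cost 0
[col 3] MRV: children M:{G}, RV:{T} ∪→ {G,T}; cost 1
[col 3] FMRUVY: children FUY:{A,C,G}, MRV:{G,T} ∩→ {G}; cost 0
per-site changes: [2, 3, 2, 3]; total = 10

10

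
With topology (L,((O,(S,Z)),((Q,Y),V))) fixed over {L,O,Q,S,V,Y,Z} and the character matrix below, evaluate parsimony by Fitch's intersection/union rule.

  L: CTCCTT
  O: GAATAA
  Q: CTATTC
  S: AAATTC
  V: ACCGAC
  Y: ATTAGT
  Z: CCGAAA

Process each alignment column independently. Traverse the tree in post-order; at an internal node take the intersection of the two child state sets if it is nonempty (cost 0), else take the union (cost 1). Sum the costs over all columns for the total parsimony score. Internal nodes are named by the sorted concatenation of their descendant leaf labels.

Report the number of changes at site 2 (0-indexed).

4

[col 0] SZ: children S:{A}, Z:{C} ∪→ {A,C}; cost 1
[col 0] OSZ: children O:{G}, SZ:{A,C} ∪→ {A,C,G}; cost 1
[col 0] QY: children Q:{C}, Y:{A} ∪→ {A,C}; cost 1
[col 0] QVY: children QY:{A,C}, V:{A} ∩→ {A}; cost 0
[col 0] OQSVYZ: children OSZ:{A,C,G}, QVY:{A} ∩→ {A}; cost 0
[col 0] LOQSVYZ: children L:{C}, OQSVYZ:{A} ∪→ {A,C}; cost 1
[col 1] SZ: children S:{A}, Z:{C} ∪→ {A,C}; cost 1
[col 1] OSZ: children O:{A}, SZ:{A,C} ∩→ {A}; cost 0
[col 1] QY: children Q:{T}, Y:{T} ∩→ {T}; cost 0
[col 1] QVY: children QY:{T}, V:{C} ∪→ {C,T}; cost 1
[col 1] OQSVYZ: children OSZ:{A}, QVY:{C,T} ∪→ {A,C,T}; cost 1
[col 1] LOQSVYZ: children L:{T}, OQSVYZ:{A,C,T} ∩→ {T}; cost 0
[col 2] SZ: children S:{A}, Z:{G} ∪→ {A,G}; cost 1
[col 2] OSZ: children O:{A}, SZ:{A,G} ∩→ {A}; cost 0
[col 2] QY: children Q:{A}, Y:{T} ∪→ {A,T}; cost 1
[col 2] QVY: children QY:{A,T}, V:{C} ∪→ {A,C,T}; cost 1
[col 2] OQSVYZ: children OSZ:{A}, QVY:{A,C,T} ∩→ {A}; cost 0
[col 2] LOQSVYZ: children L:{C}, OQSVYZ:{A} ∪→ {A,C}; cost 1
[col 3] SZ: children S:{T}, Z:{A} ∪→ {A,T}; cost 1
[col 3] OSZ: children O:{T}, SZ:{A,T} ∩→ {T}; cost 0
[col 3] QY: children Q:{T}, Y:{A} ∪→ {A,T}; cost 1
[col 3] QVY: children QY:{A,T}, V:{G} ∪→ {A,G,T}; cost 1
[col 3] OQSVYZ: children OSZ:{T}, QVY:{A,G,T} ∩→ {T}; cost 0
[col 3] LOQSVYZ: children L:{C}, OQSVYZ:{T} ∪→ {C,T}; cost 1
[col 4] SZ: children S:{T}, Z:{A} ∪→ {A,T}; cost 1
[col 4] OSZ: children O:{A}, SZ:{A,T} ∩→ {A}; cost 0
[col 4] QY: children Q:{T}, Y:{G} ∪→ {G,T}; cost 1
[col 4] QVY: children QY:{G,T}, V:{A} ∪→ {A,G,T}; cost 1
[col 4] OQSVYZ: children OSZ:{A}, QVY:{A,G,T} ∩→ {A}; cost 0
[col 4] LOQSVYZ: children L:{T}, OQSVYZ:{A} ∪→ {A,T}; cost 1
[col 5] SZ: children S:{C}, Z:{A} ∪→ {A,C}; cost 1
[col 5] OSZ: children O:{A}, SZ:{A,C} ∩→ {A}; cost 0
[col 5] QY: children Q:{C}, Y:{T} ∪→ {C,T}; cost 1
[col 5] QVY: children QY:{C,T}, V:{C} ∩→ {C}; cost 0
[col 5] OQSVYZ: children OSZ:{A}, QVY:{C} ∪→ {A,C}; cost 1
[col 5] LOQSVYZ: children L:{T}, OQSVYZ:{A,C} ∪→ {A,C,T}; cost 1
per-site changes: [4, 3, 4, 4, 4, 4]; total = 23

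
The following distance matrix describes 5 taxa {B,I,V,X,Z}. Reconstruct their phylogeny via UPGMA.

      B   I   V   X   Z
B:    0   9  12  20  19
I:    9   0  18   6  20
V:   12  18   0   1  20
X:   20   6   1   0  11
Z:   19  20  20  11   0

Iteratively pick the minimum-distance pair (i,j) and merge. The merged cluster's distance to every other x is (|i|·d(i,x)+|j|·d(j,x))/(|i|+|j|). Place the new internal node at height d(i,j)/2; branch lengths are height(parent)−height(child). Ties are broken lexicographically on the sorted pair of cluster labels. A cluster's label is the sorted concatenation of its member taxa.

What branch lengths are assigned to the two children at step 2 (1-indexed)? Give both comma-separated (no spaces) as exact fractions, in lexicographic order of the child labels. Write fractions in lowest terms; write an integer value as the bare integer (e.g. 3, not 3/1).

9/2,9/2

iteration 1: select V,X (d=1); attach at lengths (1/2, 1/2); label the merged cluster VX
  updated: d(B,VX)=16, d(I,VX)=12, d(VX,Z)=31/2
iteration 2: select B,I (d=9); attach at lengths (9/2, 9/2); label the merged cluster BI
  updated: d(BI,VX)=14, d(BI,Z)=39/2
iteration 3: select BI,VX (d=14); attach at lengths (5/2, 13/2); label the merged cluster BIVX
  updated: d(BIVX,Z)=35/2
iteration 4: select BIVX,Z (d=35/2); attach at lengths (7/4, 35/4); label the merged cluster BIVXZ
final tree: (((B:9/2,I:9/2):5/2,(V:1/2,X:1/2):13/2):7/4,Z:35/4)
total length: 59/2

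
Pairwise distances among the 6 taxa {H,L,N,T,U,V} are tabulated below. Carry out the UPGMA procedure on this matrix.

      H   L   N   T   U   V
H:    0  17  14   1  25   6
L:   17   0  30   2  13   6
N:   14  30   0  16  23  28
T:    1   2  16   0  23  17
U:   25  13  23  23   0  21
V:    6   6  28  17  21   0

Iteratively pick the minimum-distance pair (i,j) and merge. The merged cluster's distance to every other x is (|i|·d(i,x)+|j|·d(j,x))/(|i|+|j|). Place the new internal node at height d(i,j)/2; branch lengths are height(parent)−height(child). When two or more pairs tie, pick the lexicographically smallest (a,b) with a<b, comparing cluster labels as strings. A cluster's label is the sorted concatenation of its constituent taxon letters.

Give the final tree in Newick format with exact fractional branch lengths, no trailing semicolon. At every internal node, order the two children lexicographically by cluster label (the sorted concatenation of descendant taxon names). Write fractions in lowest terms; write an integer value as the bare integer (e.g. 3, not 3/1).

((((H:1/2,T:1/2):19/4,(L:3,V:3):9/4):5,U:41/4):17/20,N:111/10)

1. join H+T (d=1) ⇒ HT; edges |H|=1/2, |T|=1/2
  updated: d(HT,L)=19/2, d(HT,N)=15, d(HT,U)=24, d(HT,V)=23/2
2. join L+V (d=6) ⇒ LV; edges |L|=3, |V|=3
  updated: d(HT,LV)=21/2, d(LV,N)=29, d(LV,U)=17
3. join HT+LV (d=21/2) ⇒ HLTV; edges |HT|=19/4, |LV|=9/4
  updated: d(HLTV,N)=22, d(HLTV,U)=41/2
4. join HLTV+U (d=41/2) ⇒ HLTUV; edges |HLTV|=5, |U|=41/4
  updated: d(HLTUV,N)=111/5
5. join HLTUV+N (d=111/5) ⇒ HLNTUV; edges |HLTUV|=17/20, |N|=111/10
final tree: ((((H:1/2,T:1/2):19/4,(L:3,V:3):9/4):5,U:41/4):17/20,N:111/10)
total length: 206/5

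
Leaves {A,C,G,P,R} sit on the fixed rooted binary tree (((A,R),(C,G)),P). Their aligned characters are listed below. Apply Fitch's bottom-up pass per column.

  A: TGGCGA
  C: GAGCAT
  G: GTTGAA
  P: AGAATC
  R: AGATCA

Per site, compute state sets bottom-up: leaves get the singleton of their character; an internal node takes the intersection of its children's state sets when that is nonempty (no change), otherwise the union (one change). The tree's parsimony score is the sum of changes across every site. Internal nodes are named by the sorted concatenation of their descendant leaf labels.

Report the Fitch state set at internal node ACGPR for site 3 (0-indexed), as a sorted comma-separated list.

A,C

[col 0] AR: children A:{T}, R:{A} ∪→ {A,T}; cost 1
[col 0] CG: children C:{G}, G:{G} ∩→ {G}; cost 0
[col 0] ACGR: children AR:{A,T}, CG:{G} ∪→ {A,G,T}; cost 1
[col 0] ACGPR: children ACGR:{A,G,T}, P:{A} ∩→ {A}; cost 0
[col 1] AR: children A:{G}, R:{G} ∩→ {G}; cost 0
[col 1] CG: children C:{A}, G:{T} ∪→ {A,T}; cost 1
[col 1] ACGR: children AR:{G}, CG:{A,T} ∪→ {A,G,T}; cost 1
[col 1] ACGPR: children ACGR:{A,G,T}, P:{G} ∩→ {G}; cost 0
[col 2] AR: children A:{G}, R:{A} ∪→ {A,G}; cost 1
[col 2] CG: children C:{G}, G:{T} ∪→ {G,T}; cost 1
[col 2] ACGR: children AR:{A,G}, CG:{G,T} ∩→ {G}; cost 0
[col 2] ACGPR: children ACGR:{G}, P:{A} ∪→ {A,G}; cost 1
[col 3] AR: children A:{C}, R:{T} ∪→ {C,T}; cost 1
[col 3] CG: children C:{C}, G:{G} ∪→ {C,G}; cost 1
[col 3] ACGR: children AR:{C,T}, CG:{C,G} ∩→ {C}; cost 0
[col 3] ACGPR: children ACGR:{C}, P:{A} ∪→ {A,C}; cost 1
[col 4] AR: children A:{G}, R:{C} ∪→ {C,G}; cost 1
[col 4] CG: children C:{A}, G:{A} ∩→ {A}; cost 0
[col 4] ACGR: children AR:{C,G}, CG:{A} ∪→ {A,C,G}; cost 1
[col 4] ACGPR: children ACGR:{A,C,G}, P:{T} ∪→ {A,C,G,T}; cost 1
[col 5] AR: children A:{A}, R:{A} ∩→ {A}; cost 0
[col 5] CG: children C:{T}, G:{A} ∪→ {A,T}; cost 1
[col 5] ACGR: children AR:{A}, CG:{A,T} ∩→ {A}; cost 0
[col 5] ACGPR: children ACGR:{A}, P:{C} ∪→ {A,C}; cost 1
per-site changes: [2, 2, 3, 3, 3, 2]; total = 15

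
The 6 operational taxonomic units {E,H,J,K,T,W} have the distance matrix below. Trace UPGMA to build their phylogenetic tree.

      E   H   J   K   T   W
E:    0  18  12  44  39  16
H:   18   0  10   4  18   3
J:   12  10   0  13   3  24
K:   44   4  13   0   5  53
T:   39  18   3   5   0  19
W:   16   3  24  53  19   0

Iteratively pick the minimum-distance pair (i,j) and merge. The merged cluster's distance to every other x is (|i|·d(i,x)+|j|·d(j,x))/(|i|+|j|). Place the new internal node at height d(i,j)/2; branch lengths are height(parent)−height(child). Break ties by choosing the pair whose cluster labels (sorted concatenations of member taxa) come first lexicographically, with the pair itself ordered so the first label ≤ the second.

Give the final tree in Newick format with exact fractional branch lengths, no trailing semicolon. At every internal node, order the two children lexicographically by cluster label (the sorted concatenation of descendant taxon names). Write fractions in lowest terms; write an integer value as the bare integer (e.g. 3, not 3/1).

iteration 1: select H,W (d=3); attach at lengths (3/2, 3/2); label the merged cluster HW
  updated: d(E,HW)=17, d(HW,J)=17, d(HW,K)=57/2, d(HW,T)=37/2
iteration 2: select J,T (d=3); attach at lengths (3/2, 3/2); label the merged cluster JT
  updated: d(E,JT)=51/2, d(HW,JT)=71/4, d(JT,K)=9
iteration 3: select JT,K (d=9); attach at lengths (3, 9/2); label the merged cluster JKT
  updated: d(E,JKT)=95/3, d(HW,JKT)=64/3
iteration 4: select E,HW (d=17); attach at lengths (17/2, 7); label the merged cluster EHW
  updated: d(EHW,JKT)=223/9
iteration 5: select EHW,JKT (d=223/9); attach at lengths (35/9, 71/9); label the merged cluster EHJKTW
final tree: ((E:17/2,(H:3/2,W:3/2):7):35/9,((J:3/2,T:3/2):3,K:9/2):71/9)
total length: 367/9

((E:17/2,(H:3/2,W:3/2):7):35/9,((J:3/2,T:3/2):3,K:9/2):71/9)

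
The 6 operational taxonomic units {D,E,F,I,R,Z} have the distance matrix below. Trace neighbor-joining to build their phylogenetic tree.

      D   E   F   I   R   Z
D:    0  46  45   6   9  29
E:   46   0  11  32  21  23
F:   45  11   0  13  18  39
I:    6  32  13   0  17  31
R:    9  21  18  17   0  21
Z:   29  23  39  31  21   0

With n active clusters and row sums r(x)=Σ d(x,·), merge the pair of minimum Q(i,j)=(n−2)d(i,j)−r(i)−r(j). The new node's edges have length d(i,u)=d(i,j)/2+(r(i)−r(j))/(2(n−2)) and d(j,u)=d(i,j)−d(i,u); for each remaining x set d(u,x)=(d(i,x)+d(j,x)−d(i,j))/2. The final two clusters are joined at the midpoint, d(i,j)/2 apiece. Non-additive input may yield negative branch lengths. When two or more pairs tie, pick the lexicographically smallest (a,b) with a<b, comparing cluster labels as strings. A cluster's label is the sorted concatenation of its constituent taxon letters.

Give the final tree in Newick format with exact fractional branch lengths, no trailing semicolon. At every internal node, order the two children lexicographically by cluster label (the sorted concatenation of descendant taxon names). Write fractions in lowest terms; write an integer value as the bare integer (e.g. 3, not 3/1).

iteration 1: select E,F (d=11, Q=-215); attach at lengths (51/8, 37/8); label the merged cluster EF
  updated: d(D,EF)=40, d(EF,I)=17, d(EF,R)=14, d(EF,Z)=51/2
iteration 2: select D,I (d=6, Q=-137); attach at lengths (31/6, 5/6); label the merged cluster DI
  updated: d(DI,EF)=51/2, d(DI,R)=10, d(DI,Z)=27
iteration 3: select DI,R (d=10, Q=-175/2); attach at lengths (75/8, 5/8); label the merged cluster DIR
  updated: d(DIR,EF)=59/4, d(DIR,Z)=19
iteration 4: select DIR,EF (d=59/4, Q=-237/4); attach at lengths (33/8, 85/8); label the merged cluster DEFIR
  updated: d(DEFIR,Z)=119/8
iteration 5: select DEFIR,Z (d=119/8); attach at lengths (119/16, 119/16); label the merged cluster DEFIRZ
final tree: ((((D:31/6,I:5/6):75/8,R:5/8):33/8,(E:51/8,F:37/8):85/8):119/16,Z:119/16)
total length: 453/8

((((D:31/6,I:5/6):75/8,R:5/8):33/8,(E:51/8,F:37/8):85/8):119/16,Z:119/16)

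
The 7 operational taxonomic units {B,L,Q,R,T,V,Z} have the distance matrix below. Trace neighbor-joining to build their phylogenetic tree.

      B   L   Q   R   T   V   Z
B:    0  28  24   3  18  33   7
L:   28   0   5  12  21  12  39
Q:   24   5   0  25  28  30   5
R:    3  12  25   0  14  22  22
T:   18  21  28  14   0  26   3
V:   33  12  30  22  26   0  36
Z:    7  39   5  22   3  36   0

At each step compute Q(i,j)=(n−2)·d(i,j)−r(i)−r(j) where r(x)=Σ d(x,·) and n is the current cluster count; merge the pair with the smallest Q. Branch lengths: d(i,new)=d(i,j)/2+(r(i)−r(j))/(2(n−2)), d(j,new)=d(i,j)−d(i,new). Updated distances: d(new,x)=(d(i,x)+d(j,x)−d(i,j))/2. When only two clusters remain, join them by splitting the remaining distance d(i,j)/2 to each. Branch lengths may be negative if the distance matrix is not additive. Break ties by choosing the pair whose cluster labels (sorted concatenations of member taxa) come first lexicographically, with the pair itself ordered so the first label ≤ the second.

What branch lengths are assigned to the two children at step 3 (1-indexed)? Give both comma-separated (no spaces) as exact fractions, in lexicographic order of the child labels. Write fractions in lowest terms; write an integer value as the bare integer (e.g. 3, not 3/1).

step 1: merge (L,V) at d=12, Q=-216; branch lengths L→9/5, V→51/5; new cluster LV
  updated: d(B,LV)=49/2, d(LV,Q)=23/2, d(LV,R)=11, d(LV,T)=35/2, d(LV,Z)=63/2
step 2: merge (LV,Q) at d=23/2, Q=-287/2; branch lengths LV→97/16, Q→87/16; new cluster LQV
  updated: d(B,LQV)=37/2, d(LQV,R)=49/4, d(LQV,T)=17, d(LQV,Z)=25/2
step 3: merge (B,R) at d=3, Q=-355/4; branch lengths B→17/24, R→55/24; new cluster BR
  updated: d(BR,LQV)=111/8, d(BR,T)=29/2, d(BR,Z)=13
step 4: merge (BR,LQV) at d=111/8, Q=-57; branch lengths BR→103/16, LQV→119/16; new cluster BLQRV
  updated: d(BLQRV,T)=141/16, d(BLQRV,Z)=93/16
step 5: merge (BLQRV,T) at d=141/16, Q=-141/8; branch lengths BLQRV→93/16, T→3; new cluster BLQRTV
  updated: d(BLQRTV,Z)=0
step 6: merge (BLQRTV,Z) at d=0; branch lengths BLQRTV→0, Z→0; new cluster BLQRTVZ
final tree: ((((B:17/24,R:55/24):103/16,((L:9/5,V:51/5):97/16,Q:87/16):119/16):93/16,T:3):0,Z:0)
total length: 787/16

17/24,55/24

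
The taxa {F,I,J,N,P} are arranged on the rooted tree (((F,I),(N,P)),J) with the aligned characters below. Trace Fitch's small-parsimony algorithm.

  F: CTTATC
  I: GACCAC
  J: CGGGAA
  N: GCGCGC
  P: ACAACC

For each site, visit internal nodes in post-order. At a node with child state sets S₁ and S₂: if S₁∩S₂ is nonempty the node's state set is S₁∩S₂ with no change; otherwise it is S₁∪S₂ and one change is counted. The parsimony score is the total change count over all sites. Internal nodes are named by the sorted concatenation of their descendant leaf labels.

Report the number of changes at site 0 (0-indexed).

FI@0: {C} ∪ {G} = {C,G} (union, +1)
NP@0: {G} ∪ {A} = {A,G} (union, +1)
FINP@0: {C,G} ∩ {A,G} = {G} (intersection, +0)
FIJNP@0: {G} ∪ {C} = {C,G} (union, +1)
FI@1: {T} ∪ {A} = {A,T} (union, +1)
NP@1: {C} ∩ {C} = {C} (intersection, +0)
FINP@1: {A,T} ∪ {C} = {A,C,T} (union, +1)
FIJNP@1: {A,C,T} ∪ {G} = {A,C,G,T} (union, +1)
FI@2: {T} ∪ {C} = {C,T} (union, +1)
NP@2: {G} ∪ {A} = {A,G} (union, +1)
FINP@2: {C,T} ∪ {A,G} = {A,C,G,T} (union, +1)
FIJNP@2: {A,C,G,T} ∩ {G} = {G} (intersection, +0)
FI@3: {A} ∪ {C} = {A,C} (union, +1)
NP@3: {C} ∪ {A} = {A,C} (union, +1)
FINP@3: {A,C} ∩ {A,C} = {A,C} (intersection, +0)
FIJNP@3: {A,C} ∪ {G} = {A,C,G} (union, +1)
FI@4: {T} ∪ {A} = {A,T} (union, +1)
NP@4: {G} ∪ {C} = {C,G} (union, +1)
FINP@4: {A,T} ∪ {C,G} = {A,C,G,T} (union, +1)
FIJNP@4: {A,C,G,T} ∩ {A} = {A} (intersection, +0)
FI@5: {C} ∩ {C} = {C} (intersection, +0)
NP@5: {C} ∩ {C} = {C} (intersection, +0)
FINP@5: {C} ∩ {C} = {C} (intersection, +0)
FIJNP@5: {C} ∪ {A} = {A,C} (union, +1)
per-site changes: [3, 3, 3, 3, 3, 1]; total = 16

3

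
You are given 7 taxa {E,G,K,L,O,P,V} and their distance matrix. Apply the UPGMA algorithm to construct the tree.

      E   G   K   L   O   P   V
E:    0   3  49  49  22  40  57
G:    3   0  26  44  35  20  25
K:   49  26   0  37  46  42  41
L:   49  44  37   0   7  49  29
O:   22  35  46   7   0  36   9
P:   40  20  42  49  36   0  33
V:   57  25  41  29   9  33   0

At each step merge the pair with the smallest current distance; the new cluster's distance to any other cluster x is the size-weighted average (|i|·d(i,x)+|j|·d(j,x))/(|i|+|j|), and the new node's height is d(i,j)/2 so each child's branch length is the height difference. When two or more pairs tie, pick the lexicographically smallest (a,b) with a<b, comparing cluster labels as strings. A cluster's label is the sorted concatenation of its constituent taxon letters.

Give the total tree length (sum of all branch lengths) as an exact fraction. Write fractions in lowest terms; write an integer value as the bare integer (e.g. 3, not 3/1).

802/9

step 1: merge (E,G) at d=3; branch lengths E→3/2, G→3/2; new cluster EG
  updated: d(EG,K)=75/2, d(EG,L)=93/2, d(EG,O)=57/2, d(EG,P)=30, d(EG,V)=41
step 2: merge (L,O) at d=7; branch lengths L→7/2, O→7/2; new cluster LO
  updated: d(EG,LO)=75/2, d(K,LO)=83/2, d(LO,P)=85/2, d(LO,V)=19
step 3: merge (LO,V) at d=19; branch lengths LO→6, V→19/2; new cluster LOV
  updated: d(EG,LOV)=116/3, d(K,LOV)=124/3, d(LOV,P)=118/3
step 4: merge (EG,P) at d=30; branch lengths EG→27/2, P→15; new cluster EGP
  updated: d(EGP,K)=39, d(EGP,LOV)=350/9
step 5: merge (EGP,LOV) at d=350/9; branch lengths EGP→40/9, LOV→179/18; new cluster EGLOPV
  updated: d(EGLOPV,K)=241/6
step 6: merge (EGLOPV,K) at d=241/6; branch lengths EGLOPV→23/36, K→241/12; new cluster EGKLOPV
final tree: ((((E:3/2,G:3/2):27/2,P:15):40/9,((L:7/2,O:7/2):6,V:19/2):179/18):23/36,K:241/12)
total length: 802/9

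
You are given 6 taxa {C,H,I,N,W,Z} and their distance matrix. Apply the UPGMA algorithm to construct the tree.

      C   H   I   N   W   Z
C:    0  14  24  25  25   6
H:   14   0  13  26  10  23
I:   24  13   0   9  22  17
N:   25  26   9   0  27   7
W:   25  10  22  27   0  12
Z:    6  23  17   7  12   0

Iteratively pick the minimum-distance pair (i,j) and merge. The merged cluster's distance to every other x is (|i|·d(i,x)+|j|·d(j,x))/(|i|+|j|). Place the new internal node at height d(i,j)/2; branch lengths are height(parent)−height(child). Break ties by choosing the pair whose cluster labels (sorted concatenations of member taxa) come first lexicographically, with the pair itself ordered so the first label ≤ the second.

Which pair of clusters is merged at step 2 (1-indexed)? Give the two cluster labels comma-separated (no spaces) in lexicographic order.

I,N

step 1: merge (C,Z) at d=6; branch lengths C→3, Z→3; new cluster CZ
  updated: d(CZ,H)=37/2, d(CZ,I)=41/2, d(CZ,N)=16, d(CZ,W)=37/2
step 2: merge (I,N) at d=9; branch lengths I→9/2, N→9/2; new cluster IN
  updated: d(CZ,IN)=73/4, d(H,IN)=39/2, d(IN,W)=49/2
step 3: merge (H,W) at d=10; branch lengths H→5, W→5; new cluster HW
  updated: d(CZ,HW)=37/2, d(HW,IN)=22
step 4: merge (CZ,IN) at d=73/4; branch lengths CZ→49/8, IN→37/8; new cluster CINZ
  updated: d(CINZ,HW)=81/4
step 5: merge (CINZ,HW) at d=81/4; branch lengths CINZ→1, HW→41/8; new cluster CHINWZ
final tree: (((C:3,Z:3):49/8,(I:9/2,N:9/2):37/8):1,(H:5,W:5):41/8)
total length: 335/8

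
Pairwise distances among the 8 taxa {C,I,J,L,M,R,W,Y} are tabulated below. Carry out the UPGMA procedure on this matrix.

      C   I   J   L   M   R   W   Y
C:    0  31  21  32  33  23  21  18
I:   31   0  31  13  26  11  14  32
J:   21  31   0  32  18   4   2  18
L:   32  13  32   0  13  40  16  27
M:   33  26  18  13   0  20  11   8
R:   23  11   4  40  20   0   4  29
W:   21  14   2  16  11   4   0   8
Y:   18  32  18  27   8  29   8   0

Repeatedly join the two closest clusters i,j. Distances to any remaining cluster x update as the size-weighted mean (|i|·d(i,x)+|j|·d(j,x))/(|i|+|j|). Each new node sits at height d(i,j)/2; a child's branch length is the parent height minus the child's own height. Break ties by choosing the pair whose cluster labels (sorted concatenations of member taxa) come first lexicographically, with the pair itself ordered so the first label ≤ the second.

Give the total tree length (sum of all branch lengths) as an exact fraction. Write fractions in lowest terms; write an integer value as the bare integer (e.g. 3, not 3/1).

step 1: merge (J,W) at d=2; branch lengths J→1, W→1; new cluster JW
  updated: d(C,JW)=21, d(I,JW)=45/2, d(JW,L)=24, d(JW,M)=29/2, d(JW,R)=4, d(JW,Y)=13
step 2: merge (JW,R) at d=4; branch lengths JW→1, R→2; new cluster JRW
  updated: d(C,JRW)=65/3, d(I,JRW)=56/3, d(JRW,L)=88/3, d(JRW,M)=49/3, d(JRW,Y)=55/3
step 3: merge (M,Y) at d=8; branch lengths M→4, Y→4; new cluster MY
  updated: d(C,MY)=51/2, d(I,MY)=29, d(JRW,MY)=52/3, d(L,MY)=20
step 4: merge (I,L) at d=13; branch lengths I→13/2, L→13/2; new cluster IL
  updated: d(C,IL)=63/2, d(IL,JRW)=24, d(IL,MY)=49/2
step 5: merge (JRW,MY) at d=52/3; branch lengths JRW→20/3, MY→14/3; new cluster JMRWY
  updated: d(C,JMRWY)=116/5, d(IL,JMRWY)=121/5
step 6: merge (C,JMRWY) at d=116/5; branch lengths C→58/5, JMRWY→44/15; new cluster CJMRWY
  updated: d(CJMRWY,IL)=305/12
step 7: merge (CJMRWY,IL) at d=305/12; branch lengths CJMRWY→133/120, IL→149/24; new cluster CIJLMRWY
final tree: ((C:58/5,(((J:1,W:1):1,R:2):20/3,(M:4,Y:4):14/3):44/15):133/120,(I:13/2,L:13/2):149/24)
total length: 3551/60

3551/60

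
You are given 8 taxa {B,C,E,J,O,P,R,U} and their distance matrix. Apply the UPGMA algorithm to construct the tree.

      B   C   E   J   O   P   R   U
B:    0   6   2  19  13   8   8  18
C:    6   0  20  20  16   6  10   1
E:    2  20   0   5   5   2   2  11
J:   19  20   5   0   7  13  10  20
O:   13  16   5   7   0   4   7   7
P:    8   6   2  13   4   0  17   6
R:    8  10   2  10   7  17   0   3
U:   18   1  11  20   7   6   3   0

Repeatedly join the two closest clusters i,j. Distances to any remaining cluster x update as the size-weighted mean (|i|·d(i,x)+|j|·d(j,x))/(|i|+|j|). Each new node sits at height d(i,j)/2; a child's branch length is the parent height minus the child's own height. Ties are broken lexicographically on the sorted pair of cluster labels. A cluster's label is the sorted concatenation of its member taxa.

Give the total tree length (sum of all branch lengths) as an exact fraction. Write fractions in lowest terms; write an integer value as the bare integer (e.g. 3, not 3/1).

12143/420

iteration 1: select C,U (d=1); attach at lengths (1/2, 1/2); label the merged cluster CU
  updated: d(B,CU)=12, d(CU,E)=31/2, d(CU,J)=20, d(CU,O)=23/2, d(CU,P)=6, d(CU,R)=13/2
iteration 2: select B,E (d=2); attach at lengths (1, 1); label the merged cluster BE
  updated: d(BE,CU)=55/4, d(BE,J)=12, d(BE,O)=9, d(BE,P)=5, d(BE,R)=5
iteration 3: select O,P (d=4); attach at lengths (2, 2); label the merged cluster OP
  updated: d(BE,OP)=7, d(CU,OP)=35/4, d(J,OP)=10, d(OP,R)=12
iteration 4: select BE,R (d=5); attach at lengths (3/2, 5/2); label the merged cluster BER
  updated: d(BER,CU)=34/3, d(BER,J)=34/3, d(BER,OP)=26/3
iteration 5: select BER,OP (d=26/3); attach at lengths (11/6, 7/3); label the merged cluster BEOPR
  updated: d(BEOPR,CU)=103/10, d(BEOPR,J)=54/5
iteration 6: select BEOPR,CU (d=103/10); attach at lengths (49/60, 93/20); label the merged cluster BCEOPRU
  updated: d(BCEOPRU,J)=94/7
iteration 7: select BCEOPRU,J (d=94/7); attach at lengths (219/140, 47/7); label the merged cluster BCEJOPRU
final tree: (((((B:1,E:1):3/2,R:5/2):11/6,(O:2,P:2):7/3):49/60,(C:1/2,U:1/2):93/20):219/140,J:47/7)
total length: 12143/420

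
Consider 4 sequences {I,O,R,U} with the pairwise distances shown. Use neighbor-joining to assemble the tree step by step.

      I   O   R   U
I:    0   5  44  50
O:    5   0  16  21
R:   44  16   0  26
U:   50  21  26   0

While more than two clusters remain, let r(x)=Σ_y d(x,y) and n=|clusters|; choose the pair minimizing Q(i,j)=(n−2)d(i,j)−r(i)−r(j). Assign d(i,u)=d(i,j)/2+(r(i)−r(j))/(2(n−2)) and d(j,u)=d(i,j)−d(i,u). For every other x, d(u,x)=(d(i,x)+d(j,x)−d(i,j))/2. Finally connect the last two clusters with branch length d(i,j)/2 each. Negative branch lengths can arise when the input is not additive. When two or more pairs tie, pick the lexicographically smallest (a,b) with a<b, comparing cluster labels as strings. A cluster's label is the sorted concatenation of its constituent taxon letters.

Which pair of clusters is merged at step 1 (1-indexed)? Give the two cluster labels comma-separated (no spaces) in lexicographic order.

iteration 1: select I,O (d=5, Q=-131); attach at lengths (67/4, -47/4); label the merged cluster IO
  updated: d(IO,R)=55/2, d(IO,U)=33
iteration 2: select IO,R (d=55/2, Q=-173/2); attach at lengths (69/4, 41/4); label the merged cluster IOR
  updated: d(IOR,U)=63/4
iteration 3: select IOR,U (d=63/4); attach at lengths (63/8, 63/8); label the merged cluster IORU
final tree: (((I:67/4,O:-47/4):69/4,R:41/4):63/8,U:63/8)
total length: 193/4

I,O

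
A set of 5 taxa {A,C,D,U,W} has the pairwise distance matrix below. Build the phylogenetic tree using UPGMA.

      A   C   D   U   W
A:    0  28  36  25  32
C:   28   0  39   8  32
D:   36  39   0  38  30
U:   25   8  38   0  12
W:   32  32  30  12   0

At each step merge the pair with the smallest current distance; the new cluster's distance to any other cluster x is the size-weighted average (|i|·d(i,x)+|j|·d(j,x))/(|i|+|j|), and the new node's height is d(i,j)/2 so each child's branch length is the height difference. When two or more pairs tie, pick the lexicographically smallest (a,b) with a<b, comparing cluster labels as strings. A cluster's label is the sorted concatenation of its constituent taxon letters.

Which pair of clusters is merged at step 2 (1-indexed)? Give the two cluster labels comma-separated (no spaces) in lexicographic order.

CU,W

iteration 1: select C,U (d=8); attach at lengths (4, 4); label the merged cluster CU
  updated: d(A,CU)=53/2, d(CU,D)=77/2, d(CU,W)=22
iteration 2: select CU,W (d=22); attach at lengths (7, 11); label the merged cluster CUW
  updated: d(A,CUW)=85/3, d(CUW,D)=107/3
iteration 3: select A,CUW (d=85/3); attach at lengths (85/6, 19/6); label the merged cluster ACUW
  updated: d(ACUW,D)=143/4
iteration 4: select ACUW,D (d=143/4); attach at lengths (89/24, 143/8); label the merged cluster ACDUW
final tree: ((A:85/6,((C:4,U:4):7,W:11):19/6):89/24,D:143/8)
total length: 779/12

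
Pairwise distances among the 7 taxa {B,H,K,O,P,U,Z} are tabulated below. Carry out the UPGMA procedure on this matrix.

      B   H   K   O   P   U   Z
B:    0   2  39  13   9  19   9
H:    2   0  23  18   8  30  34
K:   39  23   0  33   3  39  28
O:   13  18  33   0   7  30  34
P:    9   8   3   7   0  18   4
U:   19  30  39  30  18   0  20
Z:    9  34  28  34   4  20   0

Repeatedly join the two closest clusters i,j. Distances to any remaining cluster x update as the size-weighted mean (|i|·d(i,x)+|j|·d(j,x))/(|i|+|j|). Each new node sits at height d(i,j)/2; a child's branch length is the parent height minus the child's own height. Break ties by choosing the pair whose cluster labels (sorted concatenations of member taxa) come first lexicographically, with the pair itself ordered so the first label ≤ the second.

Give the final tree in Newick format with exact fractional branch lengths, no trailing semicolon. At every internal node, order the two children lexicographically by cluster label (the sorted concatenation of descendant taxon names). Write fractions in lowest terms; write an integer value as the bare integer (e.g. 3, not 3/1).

iteration 1: select B,H (d=2); attach at lengths (1, 1); label the merged cluster BH
  updated: d(BH,K)=31, d(BH,O)=31/2, d(BH,P)=17/2, d(BH,U)=49/2, d(BH,Z)=43/2
iteration 2: select K,P (d=3); attach at lengths (3/2, 3/2); label the merged cluster KP
  updated: d(BH,KP)=79/4, d(KP,O)=20, d(KP,U)=57/2, d(KP,Z)=16
iteration 3: select BH,O (d=31/2); attach at lengths (27/4, 31/4); label the merged cluster BHO
  updated: d(BHO,KP)=119/6, d(BHO,U)=79/3, d(BHO,Z)=77/3
iteration 4: select KP,Z (d=16); attach at lengths (13/2, 8); label the merged cluster KPZ
  updated: d(BHO,KPZ)=196/9, d(KPZ,U)=77/3
iteration 5: select BHO,KPZ (d=196/9); attach at lengths (113/36, 26/9); label the merged cluster BHKOPZ
  updated: d(BHKOPZ,U)=26
iteration 6: select BHKOPZ,U (d=26); attach at lengths (19/9, 13); label the merged cluster BHKOPUZ
final tree: ((((B:1,H:1):27/4,O:31/4):113/36,((K:3/2,P:3/2):13/2,Z:8):26/9):19/9,U:13)
total length: 1985/36

((((B:1,H:1):27/4,O:31/4):113/36,((K:3/2,P:3/2):13/2,Z:8):26/9):19/9,U:13)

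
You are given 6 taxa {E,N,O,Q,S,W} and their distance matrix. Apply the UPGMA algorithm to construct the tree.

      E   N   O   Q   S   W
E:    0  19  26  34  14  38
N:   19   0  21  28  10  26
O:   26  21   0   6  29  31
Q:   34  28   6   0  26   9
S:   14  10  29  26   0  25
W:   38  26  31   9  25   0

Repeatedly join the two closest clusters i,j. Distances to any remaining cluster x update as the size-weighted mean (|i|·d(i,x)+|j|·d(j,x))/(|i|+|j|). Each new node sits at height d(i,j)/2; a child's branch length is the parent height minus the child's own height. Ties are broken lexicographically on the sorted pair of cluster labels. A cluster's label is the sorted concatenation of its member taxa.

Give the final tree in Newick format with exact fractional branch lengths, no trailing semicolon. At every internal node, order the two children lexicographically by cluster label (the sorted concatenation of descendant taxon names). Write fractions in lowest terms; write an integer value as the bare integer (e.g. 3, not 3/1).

iteration 1: select O,Q (d=6); attach at lengths (3, 3); label the merged cluster OQ
  updated: d(E,OQ)=30, d(N,OQ)=49/2, d(OQ,S)=55/2, d(OQ,W)=20
iteration 2: select N,S (d=10); attach at lengths (5, 5); label the merged cluster NS
  updated: d(E,NS)=33/2, d(NS,OQ)=26, d(NS,W)=51/2
iteration 3: select E,NS (d=33/2); attach at lengths (33/4, 13/4); label the merged cluster ENS
  updated: d(ENS,OQ)=82/3, d(ENS,W)=89/3
iteration 4: select OQ,W (d=20); attach at lengths (7, 10); label the merged cluster OQW
  updated: d(ENS,OQW)=253/9
iteration 5: select ENS,OQW (d=253/9); attach at lengths (209/36, 73/18); label the merged cluster ENOQSW
final tree: ((E:33/4,(N:5,S:5):13/4):209/36,((O:3,Q:3):7,W:10):73/18)
total length: 1957/36

((E:33/4,(N:5,S:5):13/4):209/36,((O:3,Q:3):7,W:10):73/18)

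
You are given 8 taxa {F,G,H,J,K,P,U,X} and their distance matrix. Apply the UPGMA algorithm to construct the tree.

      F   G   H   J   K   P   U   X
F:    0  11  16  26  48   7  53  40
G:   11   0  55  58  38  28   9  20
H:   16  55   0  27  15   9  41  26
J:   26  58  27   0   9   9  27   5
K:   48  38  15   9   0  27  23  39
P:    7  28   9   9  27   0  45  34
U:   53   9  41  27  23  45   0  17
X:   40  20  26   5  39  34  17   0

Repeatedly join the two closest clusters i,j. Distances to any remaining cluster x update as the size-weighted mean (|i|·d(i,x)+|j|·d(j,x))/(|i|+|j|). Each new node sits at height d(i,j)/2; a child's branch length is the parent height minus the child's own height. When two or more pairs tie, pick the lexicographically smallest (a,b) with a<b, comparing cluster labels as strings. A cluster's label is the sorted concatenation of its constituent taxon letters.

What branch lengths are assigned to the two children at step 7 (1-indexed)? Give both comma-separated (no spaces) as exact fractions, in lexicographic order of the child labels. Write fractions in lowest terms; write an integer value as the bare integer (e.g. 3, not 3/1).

step 1: merge (J,X) at d=5; branch lengths J→5/2, X→5/2; new cluster JX
  updated: d(F,JX)=33, d(G,JX)=39, d(H,JX)=53/2, d(JX,K)=24, d(JX,P)=43/2, d(JX,U)=22
step 2: merge (F,P) at d=7; branch lengths F→7/2, P→7/2; new cluster FP
  updated: d(FP,G)=39/2, d(FP,H)=25/2, d(FP,JX)=109/4, d(FP,K)=75/2, d(FP,U)=49
step 3: merge (G,U) at d=9; branch lengths G→9/2, U→9/2; new cluster GU
  updated: d(FP,GU)=137/4, d(GU,H)=48, d(GU,JX)=61/2, d(GU,K)=61/2
step 4: merge (FP,H) at d=25/2; branch lengths FP→11/4, H→25/4; new cluster FHP
  updated: d(FHP,GU)=233/6, d(FHP,JX)=27, d(FHP,K)=30
step 5: merge (JX,K) at d=24; branch lengths JX→19/2, K→12; new cluster JKX
  updated: d(FHP,JKX)=28, d(GU,JKX)=61/2
step 6: merge (FHP,JKX) at d=28; branch lengths FHP→31/4, JKX→2; new cluster FHJKPX
  updated: d(FHJKPX,GU)=104/3
step 7: merge (FHJKPX,GU) at d=104/3; branch lengths FHJKPX→10/3, GU→77/6; new cluster FGHJKPUX
final tree: ((((F:7/2,P:7/2):11/4,H:25/4):31/4,((J:5/2,X:5/2):19/2,K:12):2):10/3,(G:9/2,U:9/2):77/6)
total length: 929/12

10/3,77/6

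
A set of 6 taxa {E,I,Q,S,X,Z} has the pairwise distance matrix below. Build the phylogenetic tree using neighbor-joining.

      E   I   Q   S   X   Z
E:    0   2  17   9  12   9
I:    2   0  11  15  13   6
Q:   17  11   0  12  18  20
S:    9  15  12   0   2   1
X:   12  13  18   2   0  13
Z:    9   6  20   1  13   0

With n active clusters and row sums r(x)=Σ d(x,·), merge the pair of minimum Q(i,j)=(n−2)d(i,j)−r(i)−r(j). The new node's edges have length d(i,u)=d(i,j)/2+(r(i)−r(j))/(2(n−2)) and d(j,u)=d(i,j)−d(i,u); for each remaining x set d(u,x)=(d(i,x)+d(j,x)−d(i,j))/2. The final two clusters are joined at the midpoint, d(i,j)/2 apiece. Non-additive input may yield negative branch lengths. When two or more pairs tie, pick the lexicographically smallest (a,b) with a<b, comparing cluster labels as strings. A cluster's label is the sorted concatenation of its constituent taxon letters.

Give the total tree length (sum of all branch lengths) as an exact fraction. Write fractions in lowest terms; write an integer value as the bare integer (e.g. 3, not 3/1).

419/16

1. join S+X (d=2, Q=-89) ⇒ SX; edges |S|=-11/8, |X|=27/8
  updated: d(E,SX)=19/2, d(I,SX)=13, d(Q,SX)=14, d(SX,Z)=6
2. join SX+Z (d=6, Q=-131/2) ⇒ SXZ; edges |SX|=13/4, |Z|=11/4
  updated: d(E,SXZ)=25/4, d(I,SXZ)=13/2, d(Q,SXZ)=14
3. join E+I (d=2, Q=-163/4) ⇒ EI; edges |E|=39/16, |I|=-7/16
  updated: d(EI,Q)=13, d(EI,SXZ)=43/8
4. join EI+Q (d=13, Q=-259/8) ⇒ EIQ; edges |EI|=35/16, |Q|=173/16
  updated: d(EIQ,SXZ)=51/16
5. join EIQ+SXZ (d=51/16) ⇒ EIQSXZ; edges |EIQ|=51/32, |SXZ|=51/32
final tree: (((E:39/16,I:-7/16):35/16,Q:173/16):51/32,((S:-11/8,X:27/8):13/4,Z:11/4):51/32)
total length: 419/16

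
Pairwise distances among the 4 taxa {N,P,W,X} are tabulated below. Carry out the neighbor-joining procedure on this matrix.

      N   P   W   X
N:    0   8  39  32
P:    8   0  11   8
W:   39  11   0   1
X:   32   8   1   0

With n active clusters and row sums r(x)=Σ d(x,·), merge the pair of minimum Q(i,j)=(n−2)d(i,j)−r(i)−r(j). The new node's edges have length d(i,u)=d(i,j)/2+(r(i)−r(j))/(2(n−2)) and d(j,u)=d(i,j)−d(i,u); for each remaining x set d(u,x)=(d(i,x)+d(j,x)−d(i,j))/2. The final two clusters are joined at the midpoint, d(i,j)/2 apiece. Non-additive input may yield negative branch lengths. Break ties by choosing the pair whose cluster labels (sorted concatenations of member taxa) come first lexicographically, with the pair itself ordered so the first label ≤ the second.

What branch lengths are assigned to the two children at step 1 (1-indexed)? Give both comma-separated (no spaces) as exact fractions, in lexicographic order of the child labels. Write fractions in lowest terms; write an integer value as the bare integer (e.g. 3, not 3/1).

17,-9

iteration 1: select N,P (d=8, Q=-90); attach at lengths (17, -9); label the merged cluster NP
  updated: d(NP,W)=21, d(NP,X)=16
iteration 2: select NP,W (d=21, Q=-38); attach at lengths (18, 3); label the merged cluster NPW
  updated: d(NPW,X)=-2
iteration 3: select NPW,X (d=-2); attach at lengths (-1, -1); label the merged cluster NPWX
final tree: (((N:17,P:-9):18,W:3):-1,X:-1)
total length: 27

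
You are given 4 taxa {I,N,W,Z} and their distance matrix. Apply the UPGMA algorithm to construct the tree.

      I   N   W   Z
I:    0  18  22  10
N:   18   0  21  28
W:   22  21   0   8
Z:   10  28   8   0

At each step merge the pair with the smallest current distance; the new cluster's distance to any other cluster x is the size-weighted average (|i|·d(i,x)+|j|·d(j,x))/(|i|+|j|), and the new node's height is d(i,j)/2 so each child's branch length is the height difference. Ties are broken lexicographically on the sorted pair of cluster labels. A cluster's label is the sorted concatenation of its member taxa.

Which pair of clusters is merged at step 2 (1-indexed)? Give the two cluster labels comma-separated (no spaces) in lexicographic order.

step 1: merge (W,Z) at d=8; branch lengths W→4, Z→4; new cluster WZ
  updated: d(I,WZ)=16, d(N,WZ)=49/2
step 2: merge (I,WZ) at d=16; branch lengths I→8, WZ→4; new cluster IWZ
  updated: d(IWZ,N)=67/3
step 3: merge (IWZ,N) at d=67/3; branch lengths IWZ→19/6, N→67/6; new cluster INWZ
final tree: ((I:8,(W:4,Z:4):4):19/6,N:67/6)
total length: 103/3

I,WZ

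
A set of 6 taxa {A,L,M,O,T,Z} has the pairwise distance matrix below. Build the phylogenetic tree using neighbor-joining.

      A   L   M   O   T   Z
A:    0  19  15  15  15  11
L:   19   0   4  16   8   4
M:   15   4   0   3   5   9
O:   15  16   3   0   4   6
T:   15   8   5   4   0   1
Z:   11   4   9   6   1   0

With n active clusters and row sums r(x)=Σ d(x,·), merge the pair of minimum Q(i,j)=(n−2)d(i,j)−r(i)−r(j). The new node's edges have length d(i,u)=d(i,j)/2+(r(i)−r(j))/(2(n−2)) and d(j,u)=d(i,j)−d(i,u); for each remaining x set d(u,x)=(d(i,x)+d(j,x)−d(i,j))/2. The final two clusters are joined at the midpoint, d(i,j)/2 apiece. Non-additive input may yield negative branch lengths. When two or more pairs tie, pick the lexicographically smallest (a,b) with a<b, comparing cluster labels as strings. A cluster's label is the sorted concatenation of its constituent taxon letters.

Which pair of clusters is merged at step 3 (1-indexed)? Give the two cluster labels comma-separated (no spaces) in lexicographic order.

AZ,LM

1. join L+M (d=4, Q=-71) ⇒ LM; edges |L|=31/8, |M|=1/8
  updated: d(A,LM)=15, d(LM,O)=15/2, d(LM,T)=9/2, d(LM,Z)=9/2
2. join A+Z (d=11, Q=-91/2) ⇒ AZ; edges |A|=133/12, |Z|=-1/12
  updated: d(AZ,LM)=17/4, d(AZ,O)=5, d(AZ,T)=5/2
3. join AZ+LM (d=17/4, Q=-39/2) ⇒ ALMZ; edges |AZ|=1, |LM|=13/4
  updated: d(ALMZ,O)=33/8, d(ALMZ,T)=11/8
4. join ALMZ+O (d=33/8, Q=-19/2) ⇒ ALMOZ; edges |ALMZ|=3/4, |O|=27/8
  updated: d(ALMOZ,T)=5/8
5. join ALMOZ+T (d=5/8) ⇒ ALMOTZ; edges |ALMOZ|=5/16, |T|=5/16
final tree: ((((A:133/12,Z:-1/12):1,(L:31/8,M:1/8):13/4):3/4,O:27/8):5/16,T:5/16)
total length: 24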